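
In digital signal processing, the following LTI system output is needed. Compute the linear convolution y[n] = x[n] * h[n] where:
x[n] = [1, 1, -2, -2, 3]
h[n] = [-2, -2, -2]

y[n] = sum_k x[k]*h[n-k]. Output length = len(x) + len(h) - 1 = 5 + 3 - 1 = 7.
y[0] = 1*-2 = -2
y[1] = 1*-2 + 1*-2 = -4
y[2] = -2*-2 + 1*-2 + 1*-2 = 0
y[3] = -2*-2 + -2*-2 + 1*-2 = 6
y[4] = 3*-2 + -2*-2 + -2*-2 = 2
y[5] = 3*-2 + -2*-2 = -2
y[6] = 3*-2 = -6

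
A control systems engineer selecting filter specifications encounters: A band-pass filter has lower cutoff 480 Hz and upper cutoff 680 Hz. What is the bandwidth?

Bandwidth = f_high - f_low
= 680 Hz - 480 Hz = 200 Hz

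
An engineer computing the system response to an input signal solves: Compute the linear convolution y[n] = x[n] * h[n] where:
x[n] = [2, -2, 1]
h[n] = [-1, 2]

y[n] = sum_k x[k]*h[n-k]. Output length = len(x) + len(h) - 1 = 3 + 2 - 1 = 4.
y[0] = 2*-1 = -2
y[1] = -2*-1 + 2*2 = 6
y[2] = 1*-1 + -2*2 = -5
y[3] = 1*2 = 2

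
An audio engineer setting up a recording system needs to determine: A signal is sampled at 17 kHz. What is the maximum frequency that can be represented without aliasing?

The maximum frequency that can be represented without aliasing
is the Nyquist frequency: f_max = f_s / 2 = 17 kHz / 2 = 17/2 kHz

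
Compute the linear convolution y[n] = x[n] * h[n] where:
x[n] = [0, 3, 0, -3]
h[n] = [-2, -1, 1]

y[n] = sum_k x[k]*h[n-k]. Output length = len(x) + len(h) - 1 = 4 + 3 - 1 = 6.
y[0] = 0*-2 = 0
y[1] = 3*-2 + 0*-1 = -6
y[2] = 0*-2 + 3*-1 + 0*1 = -3
y[3] = -3*-2 + 0*-1 + 3*1 = 9
y[4] = -3*-1 + 0*1 = 3
y[5] = -3*1 = -3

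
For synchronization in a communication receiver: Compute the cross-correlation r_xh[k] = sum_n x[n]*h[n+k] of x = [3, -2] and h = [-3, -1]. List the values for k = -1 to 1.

Both sequences indexed from 0 and zero outside their support.
Lags with overlap: k = -1 to 1.
  r_xh[-1] = x[1]*h[0] = 6
  r_xh[0] = x[0]*h[0] + x[1]*h[1] = -7
  r_xh[1] = x[0]*h[1] = -3
r_xh = [6, -7, -3] (for k = -1, ..., 1)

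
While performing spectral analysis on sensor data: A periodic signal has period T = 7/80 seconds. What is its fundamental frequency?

The fundamental frequency is the reciprocal of the period.
f = 1/T = 1/(7/80) = 80/7 Hz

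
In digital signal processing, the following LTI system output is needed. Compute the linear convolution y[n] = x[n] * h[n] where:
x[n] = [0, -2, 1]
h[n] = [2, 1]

y[n] = sum_k x[k]*h[n-k]. Output length = len(x) + len(h) - 1 = 3 + 2 - 1 = 4.
y[0] = 0*2 = 0
y[1] = -2*2 + 0*1 = -4
y[2] = 1*2 + -2*1 = 0
y[3] = 1*1 = 1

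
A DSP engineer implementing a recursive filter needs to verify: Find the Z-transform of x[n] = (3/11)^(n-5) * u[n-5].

Time-shifting property: if X(z) = Z{x[n]}, then Z{x[n-d]} = z^(-d) * X(z)
X(z) = z/(z - 3/11) for x[n] = (3/11)^n * u[n]
Z{x[n-5]} = z^(-5) * z/(z - 3/11) = z^(-4)/(z - 3/11)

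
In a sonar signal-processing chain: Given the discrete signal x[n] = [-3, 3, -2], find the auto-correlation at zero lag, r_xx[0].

The auto-correlation at zero lag r_xx[0] equals the signal energy.
r_xx[0] = sum of x[n]^2 = (-3)^2 + 3^2 + (-2)^2
= 9 + 9 + 4 = 22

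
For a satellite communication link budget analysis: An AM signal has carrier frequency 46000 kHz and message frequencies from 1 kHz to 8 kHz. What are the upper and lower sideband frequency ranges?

Upper sideband (USB) = fc + [fm_low, fm_high] = 46000 + [1, 8] = [46001, 46008] kHz
Lower sideband (LSB) = fc - [fm_high, fm_low] = 46000 - [8, 1] = [45992, 45999] kHz
Total occupied spectrum: 45992 kHz to 46008 kHz (plus carrier at 46000 kHz)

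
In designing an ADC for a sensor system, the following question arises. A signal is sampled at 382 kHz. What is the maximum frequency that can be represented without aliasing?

The maximum frequency that can be represented without aliasing
is the Nyquist frequency: f_max = f_s / 2 = 382 kHz / 2 = 191 kHz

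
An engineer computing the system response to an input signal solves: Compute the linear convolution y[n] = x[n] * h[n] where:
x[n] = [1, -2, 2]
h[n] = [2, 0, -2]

y[n] = sum_k x[k]*h[n-k]. Output length = len(x) + len(h) - 1 = 3 + 3 - 1 = 5.
y[0] = 1*2 = 2
y[1] = -2*2 + 1*0 = -4
y[2] = 2*2 + -2*0 + 1*-2 = 2
y[3] = 2*0 + -2*-2 = 4
y[4] = 2*-2 = -4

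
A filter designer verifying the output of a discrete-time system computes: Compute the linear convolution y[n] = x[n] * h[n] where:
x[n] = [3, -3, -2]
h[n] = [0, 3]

y[n] = sum_k x[k]*h[n-k]. Output length = len(x) + len(h) - 1 = 3 + 2 - 1 = 4.
y[0] = 3*0 = 0
y[1] = -3*0 + 3*3 = 9
y[2] = -2*0 + -3*3 = -9
y[3] = -2*3 = -6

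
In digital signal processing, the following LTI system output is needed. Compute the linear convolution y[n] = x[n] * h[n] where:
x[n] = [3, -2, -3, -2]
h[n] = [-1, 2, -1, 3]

y[n] = sum_k x[k]*h[n-k]. Output length = len(x) + len(h) - 1 = 4 + 4 - 1 = 7.
y[0] = 3*-1 = -3
y[1] = -2*-1 + 3*2 = 8
y[2] = -3*-1 + -2*2 + 3*-1 = -4
y[3] = -2*-1 + -3*2 + -2*-1 + 3*3 = 7
y[4] = -2*2 + -3*-1 + -2*3 = -7
y[5] = -2*-1 + -3*3 = -7
y[6] = -2*3 = -6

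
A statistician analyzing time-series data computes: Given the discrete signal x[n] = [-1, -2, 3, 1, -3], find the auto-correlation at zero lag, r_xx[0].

The auto-correlation at zero lag r_xx[0] equals the signal energy.
r_xx[0] = sum of x[n]^2 = (-1)^2 + (-2)^2 + 3^2 + 1^2 + (-3)^2
= 1 + 4 + 9 + 1 + 9 = 24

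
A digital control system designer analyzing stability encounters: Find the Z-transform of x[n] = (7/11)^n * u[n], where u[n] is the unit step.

The Z-transform of a^n * u[n] is z/(z-a) for |z| > |a|.
Here a = 7/11, so X(z) = z/(z - (7/11)) = 11z/(11z - 7)
ROC: |z| > 7/11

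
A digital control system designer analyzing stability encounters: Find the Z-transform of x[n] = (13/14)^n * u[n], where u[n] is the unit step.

The Z-transform of a^n * u[n] is z/(z-a) for |z| > |a|.
Here a = 13/14, so X(z) = z/(z - (13/14)) = 14z/(14z - 13)
ROC: |z| > 13/14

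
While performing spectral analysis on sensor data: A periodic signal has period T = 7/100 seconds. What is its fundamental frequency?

The fundamental frequency is the reciprocal of the period.
f = 1/T = 1/(7/100) = 100/7 Hz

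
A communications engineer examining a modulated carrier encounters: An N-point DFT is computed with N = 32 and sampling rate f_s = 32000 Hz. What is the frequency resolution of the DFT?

DFT frequency resolution = f_s / N
= 32000 / 32 = 1000 Hz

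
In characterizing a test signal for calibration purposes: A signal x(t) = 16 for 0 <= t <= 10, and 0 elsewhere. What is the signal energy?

Energy = integral of |x(t)|^2 dt over the signal duration
= 16^2 * 10 = 256 * 10 = 2560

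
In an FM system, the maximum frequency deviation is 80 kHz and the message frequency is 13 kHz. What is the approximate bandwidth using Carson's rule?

Carson's rule: BW = 2*(delta_f + f_m)
= 2*(80 + 13) kHz = 186 kHz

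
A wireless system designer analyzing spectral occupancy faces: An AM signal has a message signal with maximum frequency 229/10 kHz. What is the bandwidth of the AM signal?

In AM (double-sideband), the bandwidth is twice the message frequency.
BW = 2 * f_m = 2 * 229/10 kHz = 229/5 kHz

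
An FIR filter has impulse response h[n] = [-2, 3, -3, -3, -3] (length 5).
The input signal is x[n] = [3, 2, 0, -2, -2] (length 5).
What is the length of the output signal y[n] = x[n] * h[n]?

For linear convolution, the output length is:
len(y) = len(x) + len(h) - 1 = 5 + 5 - 1 = 9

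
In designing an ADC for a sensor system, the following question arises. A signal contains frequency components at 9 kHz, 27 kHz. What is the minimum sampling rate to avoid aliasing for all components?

The highest frequency component is f_max = 27 kHz.
Nyquist rate = 2 * f_max = 2 * 27 kHz = 54 kHz.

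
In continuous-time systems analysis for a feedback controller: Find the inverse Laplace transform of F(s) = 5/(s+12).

Standard pair: k/(s+a) <-> k*e^(-at)*u(t)
With k=5, a=12: f(t) = 5*e^(-12t)*u(t)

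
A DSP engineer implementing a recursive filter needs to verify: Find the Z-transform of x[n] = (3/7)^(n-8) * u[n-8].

Time-shifting property: if X(z) = Z{x[n]}, then Z{x[n-d]} = z^(-d) * X(z)
X(z) = z/(z - 3/7) for x[n] = (3/7)^n * u[n]
Z{x[n-8]} = z^(-8) * z/(z - 3/7) = z^(-7)/(z - 3/7)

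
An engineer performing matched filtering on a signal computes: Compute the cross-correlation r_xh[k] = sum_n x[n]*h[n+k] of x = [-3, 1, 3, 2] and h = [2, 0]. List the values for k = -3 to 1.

Both sequences indexed from 0 and zero outside their support.
Lags with overlap: k = -3 to 1.
  r_xh[-3] = x[3]*h[0] = 4
  r_xh[-2] = x[2]*h[0] + x[3]*h[1] = 6
  r_xh[-1] = x[1]*h[0] + x[2]*h[1] = 2
  r_xh[0] = x[0]*h[0] + x[1]*h[1] = -6
  r_xh[1] = x[0]*h[1] = 0
r_xh = [4, 6, 2, -6, 0] (for k = -3, ..., 1)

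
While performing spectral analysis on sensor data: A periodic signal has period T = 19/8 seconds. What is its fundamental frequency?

The fundamental frequency is the reciprocal of the period.
f = 1/T = 1/(19/8) = 8/19 Hz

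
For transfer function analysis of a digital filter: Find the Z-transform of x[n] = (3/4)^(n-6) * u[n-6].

Time-shifting property: if X(z) = Z{x[n]}, then Z{x[n-d]} = z^(-d) * X(z)
X(z) = z/(z - 3/4) for x[n] = (3/4)^n * u[n]
Z{x[n-6]} = z^(-6) * z/(z - 3/4) = z^(-5)/(z - 3/4)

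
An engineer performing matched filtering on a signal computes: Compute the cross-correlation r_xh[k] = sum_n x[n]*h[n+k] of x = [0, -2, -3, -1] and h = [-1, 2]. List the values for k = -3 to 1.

Both sequences indexed from 0 and zero outside their support.
Lags with overlap: k = -3 to 1.
  r_xh[-3] = x[3]*h[0] = 1
  r_xh[-2] = x[2]*h[0] + x[3]*h[1] = 1
  r_xh[-1] = x[1]*h[0] + x[2]*h[1] = -4
  r_xh[0] = x[0]*h[0] + x[1]*h[1] = -4
  r_xh[1] = x[0]*h[1] = 0
r_xh = [1, 1, -4, -4, 0] (for k = -3, ..., 1)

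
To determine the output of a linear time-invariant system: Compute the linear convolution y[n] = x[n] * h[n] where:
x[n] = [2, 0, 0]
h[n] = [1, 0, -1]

y[n] = sum_k x[k]*h[n-k]. Output length = len(x) + len(h) - 1 = 3 + 3 - 1 = 5.
y[0] = 2*1 = 2
y[1] = 0*1 + 2*0 = 0
y[2] = 0*1 + 0*0 + 2*-1 = -2
y[3] = 0*0 + 0*-1 = 0
y[4] = 0*-1 = 0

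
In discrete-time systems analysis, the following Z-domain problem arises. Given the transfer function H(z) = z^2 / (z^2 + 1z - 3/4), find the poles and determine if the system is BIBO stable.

Poles are roots of the denominator: z^2 + 1z - 3/4 = 0.
Quadratic formula: z = [-(1) +/- sqrt((1)^2 - 4*(-3/4))] / 2
Discriminant = 1 + 3 = 4; sqrt = 2.
z = (-1 +/- 2) / 2 => z = 1/2 or z = -3/2.
|p1| = 3/2, |p2| = 1/2.
For BIBO stability, all poles must lie inside the unit circle (|p| < 1).
System is UNSTABLE since at least one |p| >= 1.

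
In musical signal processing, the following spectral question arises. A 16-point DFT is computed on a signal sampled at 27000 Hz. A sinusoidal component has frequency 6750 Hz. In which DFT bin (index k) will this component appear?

DFT frequency resolution = f_s/N = 27000/16 = 3375/2 Hz
Bin index k = f_signal / resolution = 6750 / 3375/2 = 4
The signal frequency 6750 Hz falls in DFT bin k = 4.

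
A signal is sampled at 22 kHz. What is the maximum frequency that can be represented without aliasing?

The maximum frequency that can be represented without aliasing
is the Nyquist frequency: f_max = f_s / 2 = 22 kHz / 2 = 11 kHz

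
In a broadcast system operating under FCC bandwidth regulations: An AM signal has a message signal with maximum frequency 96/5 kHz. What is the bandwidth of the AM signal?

In AM (double-sideband), the bandwidth is twice the message frequency.
BW = 2 * f_m = 2 * 96/5 kHz = 192/5 kHz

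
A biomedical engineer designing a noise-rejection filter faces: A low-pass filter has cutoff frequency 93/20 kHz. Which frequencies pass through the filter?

A low-pass filter passes all frequencies below the cutoff frequency 93/20 kHz and attenuates higher frequencies.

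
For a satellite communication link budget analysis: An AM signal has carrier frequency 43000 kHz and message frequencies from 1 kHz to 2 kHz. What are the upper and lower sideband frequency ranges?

Upper sideband (USB) = fc + [fm_low, fm_high] = 43000 + [1, 2] = [43001, 43002] kHz
Lower sideband (LSB) = fc - [fm_high, fm_low] = 43000 - [2, 1] = [42998, 42999] kHz
Total occupied spectrum: 42998 kHz to 43002 kHz (plus carrier at 43000 kHz)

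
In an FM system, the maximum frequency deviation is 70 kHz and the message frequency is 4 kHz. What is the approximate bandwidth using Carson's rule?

Carson's rule: BW = 2*(delta_f + f_m)
= 2*(70 + 4) kHz = 148 kHz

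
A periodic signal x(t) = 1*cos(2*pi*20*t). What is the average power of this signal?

Average power of A*cos(wt) is A^2/2.
P = 1^2 / 2 = 1/2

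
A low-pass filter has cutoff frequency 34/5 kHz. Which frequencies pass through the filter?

A low-pass filter passes all frequencies below the cutoff frequency 34/5 kHz and attenuates higher frequencies.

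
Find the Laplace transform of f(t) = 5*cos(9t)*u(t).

Standard pair: cos(wt)*u(t) <-> s/(s^2+w^2)
With w = 9: L{5*cos(9t)*u(t)} = 5s/(s^2+81)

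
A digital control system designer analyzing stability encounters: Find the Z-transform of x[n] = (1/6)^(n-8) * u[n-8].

Time-shifting property: if X(z) = Z{x[n]}, then Z{x[n-d]} = z^(-d) * X(z)
X(z) = z/(z - 1/6) for x[n] = (1/6)^n * u[n]
Z{x[n-8]} = z^(-8) * z/(z - 1/6) = z^(-7)/(z - 1/6)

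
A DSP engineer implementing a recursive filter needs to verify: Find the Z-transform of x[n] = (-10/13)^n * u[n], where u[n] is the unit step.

The Z-transform of a^n * u[n] is z/(z-a) for |z| > |a|.
Here a = -10/13, so X(z) = z/(z - (-10/13)) = 13z/(13z + 10)
ROC: |z| > 10/13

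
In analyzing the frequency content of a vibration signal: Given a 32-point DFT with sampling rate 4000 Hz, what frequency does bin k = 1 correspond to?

The frequency of DFT bin k is: f_k = k * f_s / N
f_1 = 1 * 4000 / 32 = 125 Hz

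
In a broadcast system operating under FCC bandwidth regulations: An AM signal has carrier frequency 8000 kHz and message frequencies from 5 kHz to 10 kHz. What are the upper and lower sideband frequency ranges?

Upper sideband (USB) = fc + [fm_low, fm_high] = 8000 + [5, 10] = [8005, 8010] kHz
Lower sideband (LSB) = fc - [fm_high, fm_low] = 8000 - [10, 5] = [7990, 7995] kHz
Total occupied spectrum: 7990 kHz to 8010 kHz (plus carrier at 8000 kHz)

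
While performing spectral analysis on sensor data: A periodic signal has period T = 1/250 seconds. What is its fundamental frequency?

The fundamental frequency is the reciprocal of the period.
f = 1/T = 1/(1/250) = 250 Hz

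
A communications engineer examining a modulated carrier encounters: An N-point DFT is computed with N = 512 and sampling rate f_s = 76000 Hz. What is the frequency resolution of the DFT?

DFT frequency resolution = f_s / N
= 76000 / 512 = 2375/16 Hz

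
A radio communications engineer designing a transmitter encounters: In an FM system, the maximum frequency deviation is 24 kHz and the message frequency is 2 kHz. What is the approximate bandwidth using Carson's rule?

Carson's rule: BW = 2*(delta_f + f_m)
= 2*(24 + 2) kHz = 52 kHz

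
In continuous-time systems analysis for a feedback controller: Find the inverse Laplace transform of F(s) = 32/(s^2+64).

Standard pair: w/(s^2+w^2) <-> sin(wt)*u(t)
Recognize w^2 = 64, so w = 8; numerator 32 = 4*8.
f(t) = 4*sin(8t)*u(t)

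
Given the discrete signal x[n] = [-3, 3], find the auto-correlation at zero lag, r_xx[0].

The auto-correlation at zero lag r_xx[0] equals the signal energy.
r_xx[0] = sum of x[n]^2 = (-3)^2 + 3^2
= 9 + 9 = 18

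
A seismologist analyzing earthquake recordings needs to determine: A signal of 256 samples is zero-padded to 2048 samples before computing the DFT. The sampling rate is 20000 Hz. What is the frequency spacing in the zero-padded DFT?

Original DFT: N = 256, resolution = f_s/N = 20000/256 = 625/8 Hz
Zero-padded DFT: N = 2048, resolution = f_s/N = 20000/2048 = 625/64 Hz
Zero-padding interpolates the spectrum (finer frequency grid)
but does NOT improve the true spectral resolution (ability to resolve close frequencies).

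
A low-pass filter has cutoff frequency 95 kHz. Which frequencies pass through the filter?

A low-pass filter passes all frequencies below the cutoff frequency 95 kHz and attenuates higher frequencies.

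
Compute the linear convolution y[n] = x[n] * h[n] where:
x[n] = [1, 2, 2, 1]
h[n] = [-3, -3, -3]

y[n] = sum_k x[k]*h[n-k]. Output length = len(x) + len(h) - 1 = 4 + 3 - 1 = 6.
y[0] = 1*-3 = -3
y[1] = 2*-3 + 1*-3 = -9
y[2] = 2*-3 + 2*-3 + 1*-3 = -15
y[3] = 1*-3 + 2*-3 + 2*-3 = -15
y[4] = 1*-3 + 2*-3 = -9
y[5] = 1*-3 = -3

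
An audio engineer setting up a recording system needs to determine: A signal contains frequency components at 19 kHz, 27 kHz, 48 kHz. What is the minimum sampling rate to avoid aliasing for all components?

The highest frequency component is f_max = 48 kHz.
Nyquist rate = 2 * f_max = 2 * 48 kHz = 96 kHz.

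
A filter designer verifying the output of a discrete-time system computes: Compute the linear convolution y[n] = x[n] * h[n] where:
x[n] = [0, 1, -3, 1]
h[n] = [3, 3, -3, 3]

y[n] = sum_k x[k]*h[n-k]. Output length = len(x) + len(h) - 1 = 4 + 4 - 1 = 7.
y[0] = 0*3 = 0
y[1] = 1*3 + 0*3 = 3
y[2] = -3*3 + 1*3 + 0*-3 = -6
y[3] = 1*3 + -3*3 + 1*-3 + 0*3 = -9
y[4] = 1*3 + -3*-3 + 1*3 = 15
y[5] = 1*-3 + -3*3 = -12
y[6] = 1*3 = 3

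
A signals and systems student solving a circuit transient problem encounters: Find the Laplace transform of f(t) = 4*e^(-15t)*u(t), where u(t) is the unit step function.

Standard Laplace transform pair:
e^(-at)*u(t) <-> 1/(s+a)
With a = 15: L{4*e^(-15t)*u(t)} = 4/(s+15), ROC: Re(s) > -15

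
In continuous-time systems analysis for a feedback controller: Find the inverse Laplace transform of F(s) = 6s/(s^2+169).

Standard pair: s/(s^2+w^2) <-> cos(wt)*u(t)
With k=6, w=13: f(t) = 6*cos(13t)*u(t)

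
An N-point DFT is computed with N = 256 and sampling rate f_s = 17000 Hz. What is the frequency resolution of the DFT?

DFT frequency resolution = f_s / N
= 17000 / 256 = 2125/32 Hz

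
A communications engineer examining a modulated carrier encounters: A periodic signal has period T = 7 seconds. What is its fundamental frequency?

The fundamental frequency is the reciprocal of the period.
f = 1/T = 1/(7) = 1/7 Hz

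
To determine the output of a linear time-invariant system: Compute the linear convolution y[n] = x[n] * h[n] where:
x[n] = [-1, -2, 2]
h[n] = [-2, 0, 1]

y[n] = sum_k x[k]*h[n-k]. Output length = len(x) + len(h) - 1 = 3 + 3 - 1 = 5.
y[0] = -1*-2 = 2
y[1] = -2*-2 + -1*0 = 4
y[2] = 2*-2 + -2*0 + -1*1 = -5
y[3] = 2*0 + -2*1 = -2
y[4] = 2*1 = 2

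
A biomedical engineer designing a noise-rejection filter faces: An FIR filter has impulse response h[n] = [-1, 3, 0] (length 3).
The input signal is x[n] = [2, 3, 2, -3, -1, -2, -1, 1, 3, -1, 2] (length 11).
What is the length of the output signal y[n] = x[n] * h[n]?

For linear convolution, the output length is:
len(y) = len(x) + len(h) - 1 = 11 + 3 - 1 = 13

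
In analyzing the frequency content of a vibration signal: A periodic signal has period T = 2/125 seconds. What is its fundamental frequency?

The fundamental frequency is the reciprocal of the period.
f = 1/T = 1/(2/125) = 125/2 Hz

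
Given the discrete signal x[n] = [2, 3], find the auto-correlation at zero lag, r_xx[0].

The auto-correlation at zero lag r_xx[0] equals the signal energy.
r_xx[0] = sum of x[n]^2 = 2^2 + 3^2
= 4 + 9 = 13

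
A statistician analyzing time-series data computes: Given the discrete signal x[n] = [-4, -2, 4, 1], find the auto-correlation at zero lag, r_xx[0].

The auto-correlation at zero lag r_xx[0] equals the signal energy.
r_xx[0] = sum of x[n]^2 = (-4)^2 + (-2)^2 + 4^2 + 1^2
= 16 + 4 + 16 + 1 = 37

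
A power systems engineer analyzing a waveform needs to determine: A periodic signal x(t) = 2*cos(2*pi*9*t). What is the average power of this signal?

Average power of A*cos(wt) is A^2/2.
P = 2^2 / 2 = 4/2 = 2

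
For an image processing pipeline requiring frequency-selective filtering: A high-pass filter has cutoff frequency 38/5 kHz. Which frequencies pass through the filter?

A high-pass filter passes all frequencies above the cutoff frequency 38/5 kHz and attenuates lower frequencies.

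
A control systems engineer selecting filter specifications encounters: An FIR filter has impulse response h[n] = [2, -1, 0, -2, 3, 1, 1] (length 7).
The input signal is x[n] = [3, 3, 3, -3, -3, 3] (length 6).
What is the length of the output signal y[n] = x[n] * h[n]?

For linear convolution, the output length is:
len(y) = len(x) + len(h) - 1 = 6 + 7 - 1 = 12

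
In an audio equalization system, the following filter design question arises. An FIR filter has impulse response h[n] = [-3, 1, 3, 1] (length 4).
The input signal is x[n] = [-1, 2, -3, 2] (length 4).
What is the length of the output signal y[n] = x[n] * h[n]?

For linear convolution, the output length is:
len(y) = len(x) + len(h) - 1 = 4 + 4 - 1 = 7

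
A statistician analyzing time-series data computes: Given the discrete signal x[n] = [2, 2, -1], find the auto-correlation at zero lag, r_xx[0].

The auto-correlation at zero lag r_xx[0] equals the signal energy.
r_xx[0] = sum of x[n]^2 = 2^2 + 2^2 + (-1)^2
= 4 + 4 + 1 = 9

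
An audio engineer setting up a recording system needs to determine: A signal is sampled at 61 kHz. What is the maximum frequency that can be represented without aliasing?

The maximum frequency that can be represented without aliasing
is the Nyquist frequency: f_max = f_s / 2 = 61 kHz / 2 = 61/2 kHz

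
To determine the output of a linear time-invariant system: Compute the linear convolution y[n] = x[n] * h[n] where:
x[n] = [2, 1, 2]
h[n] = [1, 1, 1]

y[n] = sum_k x[k]*h[n-k]. Output length = len(x) + len(h) - 1 = 3 + 3 - 1 = 5.
y[0] = 2*1 = 2
y[1] = 1*1 + 2*1 = 3
y[2] = 2*1 + 1*1 + 2*1 = 5
y[3] = 2*1 + 1*1 = 3
y[4] = 2*1 = 2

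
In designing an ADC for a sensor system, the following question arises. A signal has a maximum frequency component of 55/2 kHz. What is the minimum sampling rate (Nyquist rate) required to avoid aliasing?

By the Nyquist-Shannon sampling theorem,
the minimum sampling rate (Nyquist rate) must be at least 2 * f_max.
Nyquist rate = 2 * 55/2 kHz = 55 kHz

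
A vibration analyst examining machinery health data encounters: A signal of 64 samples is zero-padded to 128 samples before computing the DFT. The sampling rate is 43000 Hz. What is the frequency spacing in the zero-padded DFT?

Original DFT: N = 64, resolution = f_s/N = 43000/64 = 5375/8 Hz
Zero-padded DFT: N = 128, resolution = f_s/N = 43000/128 = 5375/16 Hz
Zero-padding interpolates the spectrum (finer frequency grid)
but does NOT improve the true spectral resolution (ability to resolve close frequencies).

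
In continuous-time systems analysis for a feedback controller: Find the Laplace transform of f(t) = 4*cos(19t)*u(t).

Standard pair: cos(wt)*u(t) <-> s/(s^2+w^2)
With w = 19: L{4*cos(19t)*u(t)} = 4s/(s^2+361)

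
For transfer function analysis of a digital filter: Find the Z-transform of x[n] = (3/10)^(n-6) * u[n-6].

Time-shifting property: if X(z) = Z{x[n]}, then Z{x[n-d]} = z^(-d) * X(z)
X(z) = z/(z - 3/10) for x[n] = (3/10)^n * u[n]
Z{x[n-6]} = z^(-6) * z/(z - 3/10) = z^(-5)/(z - 3/10)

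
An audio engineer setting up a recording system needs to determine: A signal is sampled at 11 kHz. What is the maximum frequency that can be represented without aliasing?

The maximum frequency that can be represented without aliasing
is the Nyquist frequency: f_max = f_s / 2 = 11 kHz / 2 = 11/2 kHz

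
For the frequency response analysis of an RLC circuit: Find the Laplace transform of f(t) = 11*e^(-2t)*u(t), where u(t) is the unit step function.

Standard Laplace transform pair:
e^(-at)*u(t) <-> 1/(s+a)
With a = 2: L{11*e^(-2t)*u(t)} = 11/(s+2), ROC: Re(s) > -2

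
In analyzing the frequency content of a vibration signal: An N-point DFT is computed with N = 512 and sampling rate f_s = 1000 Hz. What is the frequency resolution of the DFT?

DFT frequency resolution = f_s / N
= 1000 / 512 = 125/64 Hz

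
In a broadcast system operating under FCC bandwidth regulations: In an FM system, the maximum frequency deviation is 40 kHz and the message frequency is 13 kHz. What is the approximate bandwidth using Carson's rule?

Carson's rule: BW = 2*(delta_f + f_m)
= 2*(40 + 13) kHz = 106 kHz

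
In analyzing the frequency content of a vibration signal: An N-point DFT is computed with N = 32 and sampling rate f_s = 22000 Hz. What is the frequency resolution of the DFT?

DFT frequency resolution = f_s / N
= 22000 / 32 = 1375/2 Hz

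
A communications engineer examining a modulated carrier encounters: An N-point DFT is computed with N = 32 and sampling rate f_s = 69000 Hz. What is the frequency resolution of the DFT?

DFT frequency resolution = f_s / N
= 69000 / 32 = 8625/4 Hz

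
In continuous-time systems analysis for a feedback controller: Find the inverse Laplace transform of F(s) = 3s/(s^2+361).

Standard pair: s/(s^2+w^2) <-> cos(wt)*u(t)
With k=3, w=19: f(t) = 3*cos(19t)*u(t)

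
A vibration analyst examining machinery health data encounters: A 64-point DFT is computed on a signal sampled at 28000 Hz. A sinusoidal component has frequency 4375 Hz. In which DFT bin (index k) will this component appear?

DFT frequency resolution = f_s/N = 28000/64 = 875/2 Hz
Bin index k = f_signal / resolution = 4375 / 875/2 = 10
The signal frequency 4375 Hz falls in DFT bin k = 10.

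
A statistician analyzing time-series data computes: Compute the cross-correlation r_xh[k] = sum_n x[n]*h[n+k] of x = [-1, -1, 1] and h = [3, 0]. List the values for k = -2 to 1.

Both sequences indexed from 0 and zero outside their support.
Lags with overlap: k = -2 to 1.
  r_xh[-2] = x[2]*h[0] = 3
  r_xh[-1] = x[1]*h[0] + x[2]*h[1] = -3
  r_xh[0] = x[0]*h[0] + x[1]*h[1] = -3
  r_xh[1] = x[0]*h[1] = 0
r_xh = [3, -3, -3, 0] (for k = -2, ..., 1)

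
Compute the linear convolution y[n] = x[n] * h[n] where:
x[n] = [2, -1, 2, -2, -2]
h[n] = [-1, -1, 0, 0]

y[n] = sum_k x[k]*h[n-k]. Output length = len(x) + len(h) - 1 = 5 + 4 - 1 = 8.
y[0] = 2*-1 = -2
y[1] = -1*-1 + 2*-1 = -1
y[2] = 2*-1 + -1*-1 + 2*0 = -1
y[3] = -2*-1 + 2*-1 + -1*0 + 2*0 = 0
y[4] = -2*-1 + -2*-1 + 2*0 + -1*0 = 4
y[5] = -2*-1 + -2*0 + 2*0 = 2
y[6] = -2*0 + -2*0 = 0
y[7] = -2*0 = 0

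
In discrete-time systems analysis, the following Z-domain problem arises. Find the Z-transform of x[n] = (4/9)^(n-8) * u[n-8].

Time-shifting property: if X(z) = Z{x[n]}, then Z{x[n-d]} = z^(-d) * X(z)
X(z) = z/(z - 4/9) for x[n] = (4/9)^n * u[n]
Z{x[n-8]} = z^(-8) * z/(z - 4/9) = z^(-7)/(z - 4/9)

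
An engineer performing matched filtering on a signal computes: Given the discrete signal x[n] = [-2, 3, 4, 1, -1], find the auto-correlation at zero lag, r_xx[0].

The auto-correlation at zero lag r_xx[0] equals the signal energy.
r_xx[0] = sum of x[n]^2 = (-2)^2 + 3^2 + 4^2 + 1^2 + (-1)^2
= 4 + 9 + 16 + 1 + 1 = 31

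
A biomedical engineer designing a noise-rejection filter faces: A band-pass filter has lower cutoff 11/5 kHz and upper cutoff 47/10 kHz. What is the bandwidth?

Bandwidth = f_high - f_low
= 47/10 kHz - 11/5 kHz = 5/2 kHz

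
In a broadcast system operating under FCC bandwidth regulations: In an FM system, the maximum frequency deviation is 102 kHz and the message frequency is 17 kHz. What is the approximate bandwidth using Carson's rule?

Carson's rule: BW = 2*(delta_f + f_m)
= 2*(102 + 17) kHz = 238 kHz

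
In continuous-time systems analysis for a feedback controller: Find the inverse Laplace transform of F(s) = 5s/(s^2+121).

Standard pair: s/(s^2+w^2) <-> cos(wt)*u(t)
With k=5, w=11: f(t) = 5*cos(11t)*u(t)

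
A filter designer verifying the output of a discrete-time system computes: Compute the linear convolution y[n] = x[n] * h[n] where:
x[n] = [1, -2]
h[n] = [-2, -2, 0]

y[n] = sum_k x[k]*h[n-k]. Output length = len(x) + len(h) - 1 = 2 + 3 - 1 = 4.
y[0] = 1*-2 = -2
y[1] = -2*-2 + 1*-2 = 2
y[2] = -2*-2 + 1*0 = 4
y[3] = -2*0 = 0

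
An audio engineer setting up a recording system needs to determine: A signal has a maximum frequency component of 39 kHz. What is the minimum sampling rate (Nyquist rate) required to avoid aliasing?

By the Nyquist-Shannon sampling theorem,
the minimum sampling rate (Nyquist rate) must be at least 2 * f_max.
Nyquist rate = 2 * 39 kHz = 78 kHz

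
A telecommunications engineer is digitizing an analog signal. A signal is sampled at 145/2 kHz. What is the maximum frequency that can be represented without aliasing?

The maximum frequency that can be represented without aliasing
is the Nyquist frequency: f_max = f_s / 2 = 145/2 kHz / 2 = 145/4 kHz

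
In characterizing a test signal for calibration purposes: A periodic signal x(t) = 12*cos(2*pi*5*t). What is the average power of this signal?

Average power of A*cos(wt) is A^2/2.
P = 12^2 / 2 = 144/2 = 72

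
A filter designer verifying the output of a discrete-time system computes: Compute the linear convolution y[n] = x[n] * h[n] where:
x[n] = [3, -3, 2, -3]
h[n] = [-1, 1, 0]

y[n] = sum_k x[k]*h[n-k]. Output length = len(x) + len(h) - 1 = 4 + 3 - 1 = 6.
y[0] = 3*-1 = -3
y[1] = -3*-1 + 3*1 = 6
y[2] = 2*-1 + -3*1 + 3*0 = -5
y[3] = -3*-1 + 2*1 + -3*0 = 5
y[4] = -3*1 + 2*0 = -3
y[5] = -3*0 = 0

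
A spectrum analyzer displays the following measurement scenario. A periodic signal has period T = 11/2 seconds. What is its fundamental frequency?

The fundamental frequency is the reciprocal of the period.
f = 1/T = 1/(11/2) = 2/11 Hz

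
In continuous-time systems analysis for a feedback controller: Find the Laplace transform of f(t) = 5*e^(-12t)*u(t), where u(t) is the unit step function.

Standard Laplace transform pair:
e^(-at)*u(t) <-> 1/(s+a)
With a = 12: L{5*e^(-12t)*u(t)} = 5/(s+12), ROC: Re(s) > -12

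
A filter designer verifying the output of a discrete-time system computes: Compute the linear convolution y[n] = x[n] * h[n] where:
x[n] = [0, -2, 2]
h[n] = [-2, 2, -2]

y[n] = sum_k x[k]*h[n-k]. Output length = len(x) + len(h) - 1 = 3 + 3 - 1 = 5.
y[0] = 0*-2 = 0
y[1] = -2*-2 + 0*2 = 4
y[2] = 2*-2 + -2*2 + 0*-2 = -8
y[3] = 2*2 + -2*-2 = 8
y[4] = 2*-2 = -4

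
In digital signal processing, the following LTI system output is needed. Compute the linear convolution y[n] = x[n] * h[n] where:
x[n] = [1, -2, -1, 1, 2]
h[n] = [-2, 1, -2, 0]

y[n] = sum_k x[k]*h[n-k]. Output length = len(x) + len(h) - 1 = 5 + 4 - 1 = 8.
y[0] = 1*-2 = -2
y[1] = -2*-2 + 1*1 = 5
y[2] = -1*-2 + -2*1 + 1*-2 = -2
y[3] = 1*-2 + -1*1 + -2*-2 + 1*0 = 1
y[4] = 2*-2 + 1*1 + -1*-2 + -2*0 = -1
y[5] = 2*1 + 1*-2 + -1*0 = 0
y[6] = 2*-2 + 1*0 = -4
y[7] = 2*0 = 0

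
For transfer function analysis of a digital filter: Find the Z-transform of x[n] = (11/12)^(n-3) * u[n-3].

Time-shifting property: if X(z) = Z{x[n]}, then Z{x[n-d]} = z^(-d) * X(z)
X(z) = z/(z - 11/12) for x[n] = (11/12)^n * u[n]
Z{x[n-3]} = z^(-3) * z/(z - 11/12) = z^(-2)/(z - 11/12)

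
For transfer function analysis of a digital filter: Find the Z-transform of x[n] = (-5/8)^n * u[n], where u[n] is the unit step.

The Z-transform of a^n * u[n] is z/(z-a) for |z| > |a|.
Here a = -5/8, so X(z) = z/(z - (-5/8)) = 8z/(8z + 5)
ROC: |z| > 5/8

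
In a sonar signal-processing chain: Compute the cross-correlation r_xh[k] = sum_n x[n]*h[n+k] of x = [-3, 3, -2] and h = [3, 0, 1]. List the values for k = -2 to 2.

Both sequences indexed from 0 and zero outside their support.
Lags with overlap: k = -2 to 2.
  r_xh[-2] = x[2]*h[0] = -6
  r_xh[-1] = x[1]*h[0] + x[2]*h[1] = 9
  r_xh[0] = x[0]*h[0] + x[1]*h[1] + x[2]*h[2] = -11
  r_xh[1] = x[0]*h[1] + x[1]*h[2] = 3
  r_xh[2] = x[0]*h[2] = -3
r_xh = [-6, 9, -11, 3, -3] (for k = -2, ..., 2)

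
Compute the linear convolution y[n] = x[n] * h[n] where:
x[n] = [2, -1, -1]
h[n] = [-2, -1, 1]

y[n] = sum_k x[k]*h[n-k]. Output length = len(x) + len(h) - 1 = 3 + 3 - 1 = 5.
y[0] = 2*-2 = -4
y[1] = -1*-2 + 2*-1 = 0
y[2] = -1*-2 + -1*-1 + 2*1 = 5
y[3] = -1*-1 + -1*1 = 0
y[4] = -1*1 = -1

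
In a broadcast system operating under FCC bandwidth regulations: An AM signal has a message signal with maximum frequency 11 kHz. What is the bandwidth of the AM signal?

In AM (double-sideband), the bandwidth is twice the message frequency.
BW = 2 * f_m = 2 * 11 kHz = 22 kHz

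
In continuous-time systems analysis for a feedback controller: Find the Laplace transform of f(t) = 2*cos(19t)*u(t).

Standard pair: cos(wt)*u(t) <-> s/(s^2+w^2)
With w = 19: L{2*cos(19t)*u(t)} = 2s/(s^2+361)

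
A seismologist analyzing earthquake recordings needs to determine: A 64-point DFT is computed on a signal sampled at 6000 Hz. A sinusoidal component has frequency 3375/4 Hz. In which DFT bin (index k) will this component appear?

DFT frequency resolution = f_s/N = 6000/64 = 375/4 Hz
Bin index k = f_signal / resolution = 3375/4 / 375/4 = 9
The signal frequency 3375/4 Hz falls in DFT bin k = 9.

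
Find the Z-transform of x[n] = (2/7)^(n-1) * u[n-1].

Time-shifting property: if X(z) = Z{x[n]}, then Z{x[n-d]} = z^(-d) * X(z)
X(z) = z/(z - 2/7) for x[n] = (2/7)^n * u[n]
Z{x[n-1]} = z^(-1) * z/(z - 2/7) = 1/(z - 2/7)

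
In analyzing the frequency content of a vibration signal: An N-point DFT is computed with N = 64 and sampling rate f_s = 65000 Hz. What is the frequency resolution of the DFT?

DFT frequency resolution = f_s / N
= 65000 / 64 = 8125/8 Hz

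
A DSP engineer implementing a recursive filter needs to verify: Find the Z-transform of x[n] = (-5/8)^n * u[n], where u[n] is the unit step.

The Z-transform of a^n * u[n] is z/(z-a) for |z| > |a|.
Here a = -5/8, so X(z) = z/(z - (-5/8)) = 8z/(8z + 5)
ROC: |z| > 5/8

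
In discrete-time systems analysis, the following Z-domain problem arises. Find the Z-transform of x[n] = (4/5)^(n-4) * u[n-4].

Time-shifting property: if X(z) = Z{x[n]}, then Z{x[n-d]} = z^(-d) * X(z)
X(z) = z/(z - 4/5) for x[n] = (4/5)^n * u[n]
Z{x[n-4]} = z^(-4) * z/(z - 4/5) = z^(-3)/(z - 4/5)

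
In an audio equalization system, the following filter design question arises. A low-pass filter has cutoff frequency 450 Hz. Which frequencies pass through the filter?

A low-pass filter passes all frequencies below the cutoff frequency 450 Hz and attenuates higher frequencies.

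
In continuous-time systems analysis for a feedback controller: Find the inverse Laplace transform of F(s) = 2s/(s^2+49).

Standard pair: s/(s^2+w^2) <-> cos(wt)*u(t)
With k=2, w=7: f(t) = 2*cos(7t)*u(t)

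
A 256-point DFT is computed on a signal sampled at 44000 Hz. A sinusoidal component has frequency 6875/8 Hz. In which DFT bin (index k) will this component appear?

DFT frequency resolution = f_s/N = 44000/256 = 1375/8 Hz
Bin index k = f_signal / resolution = 6875/8 / 1375/8 = 5
The signal frequency 6875/8 Hz falls in DFT bin k = 5.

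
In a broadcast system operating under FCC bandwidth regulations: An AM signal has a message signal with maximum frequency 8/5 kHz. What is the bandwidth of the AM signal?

In AM (double-sideband), the bandwidth is twice the message frequency.
BW = 2 * f_m = 2 * 8/5 kHz = 16/5 kHz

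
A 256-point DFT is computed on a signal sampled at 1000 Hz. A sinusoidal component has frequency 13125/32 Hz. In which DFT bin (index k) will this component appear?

DFT frequency resolution = f_s/N = 1000/256 = 125/32 Hz
Bin index k = f_signal / resolution = 13125/32 / 125/32 = 105
The signal frequency 13125/32 Hz falls in DFT bin k = 105.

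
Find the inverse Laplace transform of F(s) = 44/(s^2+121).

Standard pair: w/(s^2+w^2) <-> sin(wt)*u(t)
Recognize w^2 = 121, so w = 11; numerator 44 = 4*11.
f(t) = 4*sin(11t)*u(t)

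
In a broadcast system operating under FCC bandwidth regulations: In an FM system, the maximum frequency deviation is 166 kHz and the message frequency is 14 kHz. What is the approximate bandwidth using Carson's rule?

Carson's rule: BW = 2*(delta_f + f_m)
= 2*(166 + 14) kHz = 360 kHz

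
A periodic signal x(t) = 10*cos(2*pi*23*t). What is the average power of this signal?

Average power of A*cos(wt) is A^2/2.
P = 10^2 / 2 = 100/2 = 50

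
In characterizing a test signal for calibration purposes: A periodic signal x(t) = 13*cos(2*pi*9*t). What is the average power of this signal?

Average power of A*cos(wt) is A^2/2.
P = 13^2 / 2 = 169/2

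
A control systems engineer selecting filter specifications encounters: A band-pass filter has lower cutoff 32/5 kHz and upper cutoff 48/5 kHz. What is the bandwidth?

Bandwidth = f_high - f_low
= 48/5 kHz - 32/5 kHz = 16/5 kHz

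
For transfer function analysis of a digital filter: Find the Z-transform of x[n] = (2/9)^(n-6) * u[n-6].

Time-shifting property: if X(z) = Z{x[n]}, then Z{x[n-d]} = z^(-d) * X(z)
X(z) = z/(z - 2/9) for x[n] = (2/9)^n * u[n]
Z{x[n-6]} = z^(-6) * z/(z - 2/9) = z^(-5)/(z - 2/9)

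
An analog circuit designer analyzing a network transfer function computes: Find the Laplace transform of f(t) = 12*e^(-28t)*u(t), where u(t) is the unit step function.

Standard Laplace transform pair:
e^(-at)*u(t) <-> 1/(s+a)
With a = 28: L{12*e^(-28t)*u(t)} = 12/(s+28), ROC: Re(s) > -28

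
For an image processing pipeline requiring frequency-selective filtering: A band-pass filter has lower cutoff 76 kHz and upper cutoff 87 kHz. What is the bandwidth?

Bandwidth = f_high - f_low
= 87 kHz - 76 kHz = 11 kHz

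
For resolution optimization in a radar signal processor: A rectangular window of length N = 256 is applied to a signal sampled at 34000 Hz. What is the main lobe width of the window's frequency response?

For a rectangular window of length N,
the main lobe width in frequency is 2*f_s/N.
= 2*34000/256 = 2125/8 Hz
This determines the minimum frequency separation for resolving two sinusoids.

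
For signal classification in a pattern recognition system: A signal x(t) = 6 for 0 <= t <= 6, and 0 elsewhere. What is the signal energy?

Energy = integral of |x(t)|^2 dt over the signal duration
= 6^2 * 6 = 36 * 6 = 216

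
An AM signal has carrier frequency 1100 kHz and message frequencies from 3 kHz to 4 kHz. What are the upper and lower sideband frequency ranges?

Upper sideband (USB) = fc + [fm_low, fm_high] = 1100 + [3, 4] = [1103, 1104] kHz
Lower sideband (LSB) = fc - [fm_high, fm_low] = 1100 - [4, 3] = [1096, 1097] kHz
Total occupied spectrum: 1096 kHz to 1104 kHz (plus carrier at 1100 kHz)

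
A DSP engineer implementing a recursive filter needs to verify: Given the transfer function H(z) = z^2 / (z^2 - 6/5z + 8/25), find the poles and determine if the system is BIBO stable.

Poles are roots of the denominator: z^2 - 6/5z + 8/25 = 0.
Quadratic formula: z = [-(-6/5) +/- sqrt((-6/5)^2 - 4*(8/25))] / 2
Discriminant = 36/25 - 32/25 = 4/25; sqrt = 2/5.
z = (6/5 +/- 2/5) / 2 => z = 4/5 or z = 2/5.
|p1| = 4/5, |p2| = 2/5.
For BIBO stability, all poles must lie inside the unit circle (|p| < 1).
System is STABLE since both |p| < 1.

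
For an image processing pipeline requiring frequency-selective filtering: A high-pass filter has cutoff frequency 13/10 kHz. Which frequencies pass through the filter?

A high-pass filter passes all frequencies above the cutoff frequency 13/10 kHz and attenuates lower frequencies.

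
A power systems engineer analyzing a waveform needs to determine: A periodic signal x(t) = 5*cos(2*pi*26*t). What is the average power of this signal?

Average power of A*cos(wt) is A^2/2.
P = 5^2 / 2 = 25/2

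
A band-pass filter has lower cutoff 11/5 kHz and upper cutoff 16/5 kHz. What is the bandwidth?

Bandwidth = f_high - f_low
= 16/5 kHz - 11/5 kHz = 1 kHz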